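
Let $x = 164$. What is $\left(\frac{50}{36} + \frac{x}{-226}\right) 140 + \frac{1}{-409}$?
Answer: $\frac{38620853}{415953} \approx 92.849$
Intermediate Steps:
$\left(\frac{50}{36} + \frac{x}{-226}\right) 140 + \frac{1}{-409} = \left(\frac{50}{36} + \frac{164}{-226}\right) 140 + \frac{1}{-409} = \left(50 \cdot \frac{1}{36} + 164 \left(- \frac{1}{226}\right)\right) 140 - \frac{1}{409} = \left(\frac{25}{18} - \frac{82}{113}\right) 140 - \frac{1}{409} = \frac{1349}{2034} \cdot 140 - \frac{1}{409} = \frac{94430}{1017} - \frac{1}{409} = \frac{38620853}{415953}$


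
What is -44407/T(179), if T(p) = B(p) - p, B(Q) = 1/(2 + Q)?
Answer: 8037667/32398 ≈ 248.09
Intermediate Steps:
T(p) = 1/(2 + p) - p
-44407/T(179) = -44407*(2 + 179)/(1 - 1*179*(2 + 179)) = -44407*181/(1 - 1*179*181) = -44407*181/(1 - 32399) = -44407/((1/181)*(-32398)) = -44407/(-32398/181) = -44407*(-181/32398) = 8037667/32398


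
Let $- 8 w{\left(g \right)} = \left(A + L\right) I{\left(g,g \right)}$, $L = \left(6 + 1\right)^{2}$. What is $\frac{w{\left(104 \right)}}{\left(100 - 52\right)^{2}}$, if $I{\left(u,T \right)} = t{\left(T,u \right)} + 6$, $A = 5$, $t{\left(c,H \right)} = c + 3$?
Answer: $- \frac{339}{1024} \approx -0.33105$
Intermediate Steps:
$t{\left(c,H \right)} = 3 + c$
$I{\left(u,T \right)} = 9 + T$ ($I{\left(u,T \right)} = \left(3 + T\right) + 6 = 9 + T$)
$L = 49$ ($L = 7^{2} = 49$)
$w{\left(g \right)} = - \frac{243}{4} - \frac{27 g}{4}$ ($w{\left(g \right)} = - \frac{\left(5 + 49\right) \left(9 + g\right)}{8} = - \frac{54 \left(9 + g\right)}{8} = - \frac{486 + 54 g}{8} = - \frac{243}{4} - \frac{27 g}{4}$)
$\frac{w{\left(104 \right)}}{\left(100 - 52\right)^{2}} = \frac{- \frac{243}{4} - 702}{\left(100 - 52\right)^{2}} = \frac{- \frac{243}{4} - 702}{48^{2}} = - \frac{3051}{4 \cdot 2304} = \left(- \frac{3051}{4}\right) \frac{1}{2304} = - \frac{339}{1024}$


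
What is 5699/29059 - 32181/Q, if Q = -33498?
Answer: 375350927/324472794 ≈ 1.1568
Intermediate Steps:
5699/29059 - 32181/Q = 5699/29059 - 32181/(-33498) = 5699*(1/29059) - 32181*(-1/33498) = 5699/29059 + 10727/11166 = 375350927/324472794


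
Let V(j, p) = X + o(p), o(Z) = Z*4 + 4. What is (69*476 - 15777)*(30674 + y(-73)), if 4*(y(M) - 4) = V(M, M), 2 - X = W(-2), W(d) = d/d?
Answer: 2089427475/4 ≈ 5.2236e+8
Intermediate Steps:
o(Z) = 4 + 4*Z (o(Z) = 4*Z + 4 = 4 + 4*Z)
W(d) = 1
X = 1 (X = 2 - 1*1 = 2 - 1 = 1)
V(j, p) = 5 + 4*p (V(j, p) = 1 + (4 + 4*p) = 5 + 4*p)
y(M) = 21/4 + M (y(M) = 4 + (5 + 4*M)/4 = 4 + (5/4 + M) = 21/4 + M)
(69*476 - 15777)*(30674 + y(-73)) = (69*476 - 15777)*(30674 + (21/4 - 73)) = (32844 - 15777)*(30674 - 271/4) = 17067*(122425/4) = 2089427475/4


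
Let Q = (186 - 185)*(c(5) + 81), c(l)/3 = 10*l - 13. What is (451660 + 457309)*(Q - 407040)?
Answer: -369812219712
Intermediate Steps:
c(l) = -39 + 30*l (c(l) = 3*(10*l - 13) = 3*(-13 + 10*l) = -39 + 30*l)
Q = 192 (Q = (186 - 185)*((-39 + 30*5) + 81) = 1*((-39 + 150) + 81) = 1*(111 + 81) = 1*192 = 192)
(451660 + 457309)*(Q - 407040) = (451660 + 457309)*(192 - 407040) = 908969*(-406848) = -369812219712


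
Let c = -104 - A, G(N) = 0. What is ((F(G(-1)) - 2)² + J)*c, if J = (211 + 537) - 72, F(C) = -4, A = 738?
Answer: -599504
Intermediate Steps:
c = -842 (c = -104 - 1*738 = -104 - 738 = -842)
J = 676 (J = 748 - 72 = 676)
((F(G(-1)) - 2)² + J)*c = ((-4 - 2)² + 676)*(-842) = ((-6)² + 676)*(-842) = (36 + 676)*(-842) = 712*(-842) = -599504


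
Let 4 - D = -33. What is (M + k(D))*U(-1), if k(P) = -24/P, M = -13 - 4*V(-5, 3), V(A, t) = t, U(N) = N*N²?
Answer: 949/37 ≈ 25.649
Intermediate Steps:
U(N) = N³
D = 37 (D = 4 - 1*(-33) = 4 + 33 = 37)
M = -25 (M = -13 - 4*3 = -13 - 12 = -25)
(M + k(D))*U(-1) = (-25 - 24/37)*(-1)³ = (-25 - 24*1/37)*(-1) = (-25 - 24/37)*(-1) = -949/37*(-1) = 949/37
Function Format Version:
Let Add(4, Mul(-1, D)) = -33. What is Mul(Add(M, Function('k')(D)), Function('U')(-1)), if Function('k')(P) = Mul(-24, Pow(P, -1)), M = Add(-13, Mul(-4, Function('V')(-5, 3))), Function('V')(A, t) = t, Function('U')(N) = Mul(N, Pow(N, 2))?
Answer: Rational(949, 37) ≈ 25.649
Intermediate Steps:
Function('U')(N) = Pow(N, 3)
D = 37 (D = Add(4, Mul(-1, -33)) = Add(4, 33) = 37)
M = -25 (M = Add(-13, Mul(-4, 3)) = Add(-13, -12) = -25)
Mul(Add(M, Function('k')(D)), Function('U')(-1)) = Mul(Add(-25, Mul(-24, Pow(37, -1))), Pow(-1, 3)) = Mul(Add(-25, Mul(-24, Rational(1, 37))), -1) = Mul(Add(-25, Rational(-24, 37)), -1) = Mul(Rational(-949, 37), -1) = Rational(949, 37)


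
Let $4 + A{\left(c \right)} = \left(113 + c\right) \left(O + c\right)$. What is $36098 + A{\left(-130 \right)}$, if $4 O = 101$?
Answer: $\frac{151499}{4} \approx 37875.0$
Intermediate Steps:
$O = \frac{101}{4}$ ($O = \frac{1}{4} \cdot 101 = \frac{101}{4} \approx 25.25$)
$A{\left(c \right)} = -4 + \left(113 + c\right) \left(\frac{101}{4} + c\right)$
$36098 + A{\left(-130 \right)} = 36098 + \left(\frac{11397}{4} + \left(-130\right)^{2} + \frac{553}{4} \left(-130\right)\right) = 36098 + \left(\frac{11397}{4} + 16900 - \frac{35945}{2}\right) = 36098 + \frac{7107}{4} = \frac{151499}{4}$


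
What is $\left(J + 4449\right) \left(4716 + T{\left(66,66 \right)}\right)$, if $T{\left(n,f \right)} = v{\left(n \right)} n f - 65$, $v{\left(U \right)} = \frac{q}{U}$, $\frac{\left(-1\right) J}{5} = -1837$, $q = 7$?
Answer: $69710642$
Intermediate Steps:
$J = 9185$ ($J = \left(-5\right) \left(-1837\right) = 9185$)
$v{\left(U \right)} = \frac{7}{U}$
$T{\left(n,f \right)} = -65 + 7 f$ ($T{\left(n,f \right)} = \frac{7}{n} n f - 65 = 7 f - 65 = -65 + 7 f$)
$\left(J + 4449\right) \left(4716 + T{\left(66,66 \right)}\right) = \left(9185 + 4449\right) \left(4716 + \left(-65 + 7 \cdot 66\right)\right) = 13634 \left(4716 + \left(-65 + 462\right)\right) = 13634 \left(4716 + 397\right) = 13634 \cdot 5113 = 69710642$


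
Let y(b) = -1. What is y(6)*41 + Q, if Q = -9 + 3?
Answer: -47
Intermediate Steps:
Q = -6
y(6)*41 + Q = -1*41 - 6 = -41 - 6 = -47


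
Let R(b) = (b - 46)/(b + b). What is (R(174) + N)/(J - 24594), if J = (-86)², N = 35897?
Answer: -3123071/1496226 ≈ -2.0873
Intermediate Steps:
R(b) = (-46 + b)/(2*b) (R(b) = (-46 + b)/((2*b)) = (-46 + b)*(1/(2*b)) = (-46 + b)/(2*b))
J = 7396
(R(174) + N)/(J - 24594) = ((½)*(-46 + 174)/174 + 35897)/(7396 - 24594) = ((½)*(1/174)*128 + 35897)/(-17198) = (32/87 + 35897)*(-1/17198) = (3123071/87)*(-1/17198) = -3123071/1496226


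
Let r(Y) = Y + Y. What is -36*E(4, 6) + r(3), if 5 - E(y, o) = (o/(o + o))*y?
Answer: -102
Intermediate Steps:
E(y, o) = 5 - y/2 (E(y, o) = 5 - o/(o + o)*y = 5 - o/((2*o))*y = 5 - (1/(2*o))*o*y = 5 - y/2)
r(Y) = 2*Y
-36*E(4, 6) + r(3) = -36*(5 - ½*4) + 2*3 = -36*(5 - 2) + 6 = -36*3 + 6 = -108 + 6 = -102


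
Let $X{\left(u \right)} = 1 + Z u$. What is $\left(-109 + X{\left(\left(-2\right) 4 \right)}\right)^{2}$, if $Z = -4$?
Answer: $5776$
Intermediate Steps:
$X{\left(u \right)} = 1 - 4 u$
$\left(-109 + X{\left(\left(-2\right) 4 \right)}\right)^{2} = \left(-109 - \left(-1 + 4 \left(\left(-2\right) 4\right)\right)\right)^{2} = \left(-109 + \left(1 - -32\right)\right)^{2} = \left(-109 + \left(1 + 32\right)\right)^{2} = \left(-109 + 33\right)^{2} = \left(-76\right)^{2} = 5776$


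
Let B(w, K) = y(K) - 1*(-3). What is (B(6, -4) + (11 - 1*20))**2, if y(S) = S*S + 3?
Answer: 169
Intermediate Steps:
y(S) = 3 + S**2 (y(S) = S**2 + 3 = 3 + S**2)
B(w, K) = 6 + K**2 (B(w, K) = (3 + K**2) - 1*(-3) = (3 + K**2) + 3 = 6 + K**2)
(B(6, -4) + (11 - 1*20))**2 = ((6 + (-4)**2) + (11 - 1*20))**2 = ((6 + 16) + (11 - 20))**2 = (22 - 9)**2 = 13**2 = 169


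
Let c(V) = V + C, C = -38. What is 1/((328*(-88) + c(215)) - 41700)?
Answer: -1/70387 ≈ -1.4207e-5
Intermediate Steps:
c(V) = -38 + V (c(V) = V - 38 = -38 + V)
1/((328*(-88) + c(215)) - 41700) = 1/((328*(-88) + (-38 + 215)) - 41700) = 1/((-28864 + 177) - 41700) = 1/(-28687 - 41700) = 1/(-70387) = -1/70387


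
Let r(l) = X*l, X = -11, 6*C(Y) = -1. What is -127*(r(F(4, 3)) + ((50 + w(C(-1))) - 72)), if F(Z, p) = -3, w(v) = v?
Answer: -8255/6 ≈ -1375.8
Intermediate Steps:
C(Y) = -⅙ (C(Y) = (⅙)*(-1) = -⅙)
r(l) = -11*l
-127*(r(F(4, 3)) + ((50 + w(C(-1))) - 72)) = -127*(-11*(-3) + ((50 - ⅙) - 72)) = -127*(33 + (299/6 - 72)) = -127*(33 - 133/6) = -127*65/6 = -8255/6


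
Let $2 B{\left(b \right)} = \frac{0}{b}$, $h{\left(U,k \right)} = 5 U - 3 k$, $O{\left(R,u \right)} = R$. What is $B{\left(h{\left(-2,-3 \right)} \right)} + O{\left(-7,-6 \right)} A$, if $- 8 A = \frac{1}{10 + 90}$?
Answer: $\frac{7}{800} \approx 0.00875$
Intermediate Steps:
$h{\left(U,k \right)} = - 3 k + 5 U$
$A = - \frac{1}{800}$ ($A = - \frac{1}{8 \left(10 + 90\right)} = - \frac{1}{8 \cdot 100} = \left(- \frac{1}{8}\right) \frac{1}{100} = - \frac{1}{800} \approx -0.00125$)
$B{\left(b \right)} = 0$ ($B{\left(b \right)} = \frac{0 \frac{1}{b}}{2} = \frac{1}{2} \cdot 0 = 0$)
$B{\left(h{\left(-2,-3 \right)} \right)} + O{\left(-7,-6 \right)} A = 0 - - \frac{7}{800} = 0 + \frac{7}{800} = \frac{7}{800}$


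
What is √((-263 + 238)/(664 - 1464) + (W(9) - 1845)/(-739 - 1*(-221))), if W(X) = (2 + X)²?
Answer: √14422674/2072 ≈ 1.8329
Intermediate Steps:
√((-263 + 238)/(664 - 1464) + (W(9) - 1845)/(-739 - 1*(-221))) = √((-263 + 238)/(664 - 1464) + ((2 + 9)² - 1845)/(-739 - 1*(-221))) = √(-25/(-800) + (11² - 1845)/(-739 + 221)) = √(-25*(-1/800) + (121 - 1845)/(-518)) = √(1/32 - 1724*(-1/518)) = √(1/32 + 862/259) = √(27843/8288) = √14422674/2072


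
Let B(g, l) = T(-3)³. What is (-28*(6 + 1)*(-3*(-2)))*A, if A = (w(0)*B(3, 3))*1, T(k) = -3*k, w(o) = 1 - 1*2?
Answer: 857304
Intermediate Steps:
w(o) = -1 (w(o) = 1 - 2 = -1)
B(g, l) = 729 (B(g, l) = (-3*(-3))³ = 9³ = 729)
A = -729 (A = -1*729*1 = -729*1 = -729)
(-28*(6 + 1)*(-3*(-2)))*A = -28*(6 + 1)*(-3*(-2))*(-729) = -196*6*(-729) = -28*42*(-729) = -1176*(-729) = 857304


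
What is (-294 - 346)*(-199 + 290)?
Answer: -58240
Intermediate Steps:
(-294 - 346)*(-199 + 290) = -640*91 = -58240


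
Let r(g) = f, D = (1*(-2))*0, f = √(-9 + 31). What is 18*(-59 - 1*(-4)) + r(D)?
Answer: -990 + √22 ≈ -985.31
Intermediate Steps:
f = √22 ≈ 4.6904
D = 0 (D = -2*0 = 0)
r(g) = √22
18*(-59 - 1*(-4)) + r(D) = 18*(-59 - 1*(-4)) + √22 = 18*(-59 + 4) + √22 = 18*(-55) + √22 = -990 + √22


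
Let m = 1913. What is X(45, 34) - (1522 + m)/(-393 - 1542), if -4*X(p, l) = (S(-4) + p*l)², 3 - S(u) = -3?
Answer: -76087067/129 ≈ -5.8982e+5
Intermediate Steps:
S(u) = 6 (S(u) = 3 - 1*(-3) = 3 + 3 = 6)
X(p, l) = -(6 + l*p)²/4 (X(p, l) = -(6 + p*l)²/4 = -(6 + l*p)²/4)
X(45, 34) - (1522 + m)/(-393 - 1542) = -(6 + 34*45)²/4 - (1522 + 1913)/(-393 - 1542) = -(6 + 1530)²/4 - 3435/(-1935) = -¼*1536² - 3435*(-1)/1935 = -¼*2359296 - 1*(-229/129) = -589824 + 229/129 = -76087067/129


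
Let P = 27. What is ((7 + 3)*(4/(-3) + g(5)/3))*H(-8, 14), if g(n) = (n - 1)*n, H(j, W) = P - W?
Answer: 2080/3 ≈ 693.33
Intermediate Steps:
H(j, W) = 27 - W
g(n) = n*(-1 + n) (g(n) = (-1 + n)*n = n*(-1 + n))
((7 + 3)*(4/(-3) + g(5)/3))*H(-8, 14) = ((7 + 3)*(4/(-3) + (5*(-1 + 5))/3))*(27 - 1*14) = (10*(4*(-1/3) + (5*4)*(1/3)))*(27 - 14) = (10*(-4/3 + 20*(1/3)))*13 = (10*(-4/3 + 20/3))*13 = (10*(16/3))*13 = (160/3)*13 = 2080/3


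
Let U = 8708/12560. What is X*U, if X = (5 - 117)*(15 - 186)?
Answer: 10423476/785 ≈ 13278.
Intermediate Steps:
U = 2177/3140 (U = 8708*(1/12560) = 2177/3140 ≈ 0.69331)
X = 19152 (X = -112*(-171) = 19152)
X*U = 19152*(2177/3140) = 10423476/785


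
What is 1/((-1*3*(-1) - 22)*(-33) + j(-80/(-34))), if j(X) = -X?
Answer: 17/10619 ≈ 0.0016009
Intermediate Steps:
1/((-1*3*(-1) - 22)*(-33) + j(-80/(-34))) = 1/((-1*3*(-1) - 22)*(-33) - (-80)/(-34)) = 1/((-3*(-1) - 22)*(-33) - (-80)*(-1)/34) = 1/((3 - 22)*(-33) - 1*40/17) = 1/(-19*(-33) - 40/17) = 1/(627 - 40/17) = 1/(10619/17) = 17/10619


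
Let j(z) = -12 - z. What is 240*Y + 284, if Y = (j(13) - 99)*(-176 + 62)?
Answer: 3392924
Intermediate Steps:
Y = 14136 (Y = ((-12 - 1*13) - 99)*(-176 + 62) = ((-12 - 13) - 99)*(-114) = (-25 - 99)*(-114) = -124*(-114) = 14136)
240*Y + 284 = 240*14136 + 284 = 3392640 + 284 = 3392924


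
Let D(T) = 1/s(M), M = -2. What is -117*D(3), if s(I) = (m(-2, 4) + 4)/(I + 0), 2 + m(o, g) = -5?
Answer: -78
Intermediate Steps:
m(o, g) = -7 (m(o, g) = -2 - 5 = -7)
s(I) = -3/I (s(I) = (-7 + 4)/(I + 0) = -3/I)
D(T) = ⅔ (D(T) = 1/(-3/(-2)) = 1/(-3*(-½)) = 1/(3/2) = ⅔)
-117*D(3) = -117*⅔ = -78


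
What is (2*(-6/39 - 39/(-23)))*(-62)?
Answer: -57164/299 ≈ -191.18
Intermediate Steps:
(2*(-6/39 - 39/(-23)))*(-62) = (2*(-6*1/39 - 39*(-1/23)))*(-62) = (2*(-2/13 + 39/23))*(-62) = (2*(461/299))*(-62) = (922/299)*(-62) = -57164/299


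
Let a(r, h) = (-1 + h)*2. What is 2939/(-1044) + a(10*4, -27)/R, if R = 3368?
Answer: -1244627/439524 ≈ -2.8318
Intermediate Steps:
a(r, h) = -2 + 2*h
2939/(-1044) + a(10*4, -27)/R = 2939/(-1044) + (-2 + 2*(-27))/3368 = 2939*(-1/1044) + (-2 - 54)*(1/3368) = -2939/1044 - 56*1/3368 = -2939/1044 - 7/421 = -1244627/439524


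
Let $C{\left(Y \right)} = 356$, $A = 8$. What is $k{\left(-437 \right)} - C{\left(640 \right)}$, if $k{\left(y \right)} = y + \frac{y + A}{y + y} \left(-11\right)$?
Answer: $- \frac{697801}{874} \approx -798.4$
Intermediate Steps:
$k{\left(y \right)} = y - \frac{11 \left(8 + y\right)}{2 y}$ ($k{\left(y \right)} = y + \frac{y + 8}{y + y} \left(-11\right) = y + \frac{8 + y}{2 y} \left(-11\right) = y - \frac{11 \left(8 + y\right)}{2 y}$)
$k{\left(-437 \right)} - C{\left(640 \right)} = \left(- \frac{11}{2} - 437 - \frac{44}{-437}\right) - 356 = \left(- \frac{11}{2} - 437 - - \frac{44}{437}\right) - 356 = \left(- \frac{11}{2} - 437 + \frac{44}{437}\right) - 356 = - \frac{386657}{874} - 356 = - \frac{697801}{874}$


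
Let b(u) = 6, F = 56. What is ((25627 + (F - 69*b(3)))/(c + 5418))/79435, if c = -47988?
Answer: -8423/1127182650 ≈ -7.4726e-6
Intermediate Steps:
((25627 + (F - 69*b(3)))/(c + 5418))/79435 = ((25627 + (56 - 69*6))/(-47988 + 5418))/79435 = ((25627 + (56 - 414))/(-42570))*(1/79435) = ((25627 - 358)*(-1/42570))*(1/79435) = (25269*(-1/42570))*(1/79435) = -8423/14190*1/79435 = -8423/1127182650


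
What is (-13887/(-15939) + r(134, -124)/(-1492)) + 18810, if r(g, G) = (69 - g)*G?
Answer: 12422573204/660583 ≈ 18805.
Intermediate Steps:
r(g, G) = G*(69 - g)
(-13887/(-15939) + r(134, -124)/(-1492)) + 18810 = (-13887/(-15939) - 124*(69 - 1*134)/(-1492)) + 18810 = (-13887*(-1/15939) - 124*(69 - 134)*(-1/1492)) + 18810 = (1543/1771 - 124*(-65)*(-1/1492)) + 18810 = (1543/1771 + 8060*(-1/1492)) + 18810 = (1543/1771 - 2015/373) + 18810 = -2993026/660583 + 18810 = 12422573204/660583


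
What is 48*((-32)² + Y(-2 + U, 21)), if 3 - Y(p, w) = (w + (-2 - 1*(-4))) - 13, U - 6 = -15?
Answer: 48816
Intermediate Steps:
U = -9 (U = 6 - 15 = -9)
Y(p, w) = 14 - w (Y(p, w) = 3 - ((w + (-2 - 1*(-4))) - 13) = 3 - ((w + (-2 + 4)) - 13) = 3 - ((w + 2) - 13) = 3 - ((2 + w) - 13) = 3 - (-11 + w) = 3 + (11 - w) = 14 - w)
48*((-32)² + Y(-2 + U, 21)) = 48*((-32)² + (14 - 1*21)) = 48*(1024 + (14 - 21)) = 48*(1024 - 7) = 48*1017 = 48816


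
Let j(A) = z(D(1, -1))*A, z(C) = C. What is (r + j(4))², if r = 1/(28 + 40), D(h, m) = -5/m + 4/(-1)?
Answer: 74529/4624 ≈ 16.118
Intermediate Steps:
D(h, m) = -4 - 5/m (D(h, m) = -5/m + 4*(-1) = -5/m - 4 = -4 - 5/m)
j(A) = A (j(A) = (-4 - 5/(-1))*A = (-4 - 5*(-1))*A = (-4 + 5)*A = 1*A = A)
r = 1/68 ≈ 0.014706
(r + j(4))² = (1/68 + 4)² = (273/68)² = 74529/4624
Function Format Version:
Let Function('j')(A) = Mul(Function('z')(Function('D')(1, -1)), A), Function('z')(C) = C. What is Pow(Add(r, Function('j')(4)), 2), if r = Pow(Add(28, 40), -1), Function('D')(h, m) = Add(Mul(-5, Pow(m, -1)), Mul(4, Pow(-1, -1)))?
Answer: Rational(74529, 4624) ≈ 16.118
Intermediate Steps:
Function('D')(h, m) = Add(-4, Mul(-5, Pow(m, -1))) (Function('D')(h, m) = Add(Mul(-5, Pow(m, -1)), Mul(4, -1)) = Add(Mul(-5, Pow(m, -1)), -4) = Add(-4, Mul(-5, Pow(m, -1))))
Function('j')(A) = A (Function('j')(A) = Mul(Add(-4, Mul(-5, Pow(-1, -1))), A) = Mul(Add(-4, Mul(-5, -1)), A) = Mul(Add(-4, 5), A) = Mul(1, A) = A)
r = Rational(1, 68) (r = Pow(68, -1) = Rational(1, 68) ≈ 0.014706)
Pow(Add(r, Function('j')(4)), 2) = Pow(Add(Rational(1, 68), 4), 2) = Pow(Rational(273, 68), 2) = Rational(74529, 4624)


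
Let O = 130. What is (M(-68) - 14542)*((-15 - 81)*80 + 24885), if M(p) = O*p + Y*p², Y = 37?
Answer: 2541281730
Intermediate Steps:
M(p) = 37*p² + 130*p (M(p) = 130*p + 37*p² = 37*p² + 130*p)
(M(-68) - 14542)*((-15 - 81)*80 + 24885) = (-68*(130 + 37*(-68)) - 14542)*((-15 - 81)*80 + 24885) = (-68*(130 - 2516) - 14542)*(-96*80 + 24885) = (-68*(-2386) - 14542)*(-7680 + 24885) = (162248 - 14542)*17205 = 147706*17205 = 2541281730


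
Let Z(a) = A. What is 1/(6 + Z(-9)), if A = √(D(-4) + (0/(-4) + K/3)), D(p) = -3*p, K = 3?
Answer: 6/23 - √13/23 ≈ 0.10411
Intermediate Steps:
A = √13 (A = √(-3*(-4) + (0/(-4) + 3/3)) = √(12 + (0*(-¼) + 3*(⅓))) = √(12 + (0 + 1)) = √(12 + 1) = √13 ≈ 3.6056)
Z(a) = √13
1/(6 + Z(-9)) = 1/(6 + √13)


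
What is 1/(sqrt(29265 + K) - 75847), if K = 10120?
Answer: -75847/5752728024 - sqrt(39385)/5752728024 ≈ -1.3219e-5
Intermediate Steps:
1/(sqrt(29265 + K) - 75847) = 1/(sqrt(29265 + 10120) - 75847) = 1/(sqrt(39385) - 75847) = 1/(-75847 + sqrt(39385))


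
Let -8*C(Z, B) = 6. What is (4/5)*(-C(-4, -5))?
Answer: ⅗ ≈ 0.60000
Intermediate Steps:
C(Z, B) = -¾ (C(Z, B) = -⅛*6 = -¾)
(4/5)*(-C(-4, -5)) = (4/5)*(-1*(-¾)) = ((⅕)*4)*(¾) = (⅘)*(¾) = ⅗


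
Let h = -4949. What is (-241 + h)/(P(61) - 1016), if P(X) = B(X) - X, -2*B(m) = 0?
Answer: 1730/359 ≈ 4.8189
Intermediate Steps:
B(m) = 0 (B(m) = -½*0 = 0)
P(X) = -X (P(X) = 0 - X = -X)
(-241 + h)/(P(61) - 1016) = (-241 - 4949)/(-1*61 - 1016) = -5190/(-61 - 1016) = -5190/(-1077) = -5190*(-1/1077) = 1730/359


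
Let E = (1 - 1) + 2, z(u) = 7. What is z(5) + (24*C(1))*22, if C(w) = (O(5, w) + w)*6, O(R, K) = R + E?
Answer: 25351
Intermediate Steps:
E = 2 (E = 0 + 2 = 2)
O(R, K) = 2 + R (O(R, K) = R + 2 = 2 + R)
C(w) = 42 + 6*w (C(w) = ((2 + 5) + w)*6 = (7 + w)*6 = 42 + 6*w)
z(5) + (24*C(1))*22 = 7 + (24*(42 + 6*1))*22 = 7 + (24*(42 + 6))*22 = 7 + (24*48)*22 = 7 + 1152*22 = 7 + 25344 = 25351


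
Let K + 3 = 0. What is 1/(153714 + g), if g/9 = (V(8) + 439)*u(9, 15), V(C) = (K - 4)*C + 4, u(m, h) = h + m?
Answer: 1/237306 ≈ 4.2140e-6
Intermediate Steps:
K = -3 (K = -3 + 0 = -3)
V(C) = 4 - 7*C (V(C) = (-3 - 4)*C + 4 = -7*C + 4 = 4 - 7*C)
g = 83592 (g = 9*(((4 - 7*8) + 439)*(15 + 9)) = 9*(((4 - 56) + 439)*24) = 9*((-52 + 439)*24) = 9*(387*24) = 9*9288 = 83592)
1/(153714 + g) = 1/(153714 + 83592) = 1/237306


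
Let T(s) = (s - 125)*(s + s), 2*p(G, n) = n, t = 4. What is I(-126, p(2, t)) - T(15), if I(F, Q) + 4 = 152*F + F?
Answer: -15982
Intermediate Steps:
p(G, n) = n/2
I(F, Q) = -4 + 153*F (I(F, Q) = -4 + (152*F + F) = -4 + 153*F)
T(s) = 2*s*(-125 + s) (T(s) = (-125 + s)*(2*s) = 2*s*(-125 + s))
I(-126, p(2, t)) - T(15) = (-4 + 153*(-126)) - 2*15*(-125 + 15) = (-4 - 19278) - 2*15*(-110) = -19282 - 1*(-3300) = -19282 + 3300 = -15982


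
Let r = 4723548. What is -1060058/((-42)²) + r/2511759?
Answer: -442379647225/738457146 ≈ -599.06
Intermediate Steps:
-1060058/((-42)²) + r/2511759 = -1060058/((-42)²) + 4723548/2511759 = -1060058/1764 + 4723548*(1/2511759) = -1060058*1/1764 + 1574516/837253 = -530029/882 + 1574516/837253 = -442379647225/738457146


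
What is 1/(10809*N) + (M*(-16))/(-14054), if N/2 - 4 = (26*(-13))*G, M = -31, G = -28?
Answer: -50760440525/1438280907048 ≈ -0.035292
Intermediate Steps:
N = 18936 (N = 8 + 2*((26*(-13))*(-28)) = 8 + 2*(-338*(-28)) = 8 + 2*9464 = 8 + 18928 = 18936)
1/(10809*N) + (M*(-16))/(-14054) = 1/(10809*18936) - 31*(-16)/(-14054) = (1/10809)*(1/18936) + 496*(-1/14054) = 1/204679224 - 248/7027 = -50760440525/1438280907048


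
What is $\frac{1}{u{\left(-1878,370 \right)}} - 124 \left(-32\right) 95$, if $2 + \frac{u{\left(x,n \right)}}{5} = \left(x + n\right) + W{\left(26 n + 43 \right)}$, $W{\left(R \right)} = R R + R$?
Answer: $\frac{176005869625601}{466908610} \approx 3.7696 \cdot 10^{5}$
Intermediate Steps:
$W{\left(R \right)} = R + R^{2}$ ($W{\left(R \right)} = R^{2} + R = R + R^{2}$)
$u{\left(x,n \right)} = -10 + 5 n + 5 x + 5 \left(43 + 26 n\right) \left(44 + 26 n\right)$ ($u{\left(x,n \right)} = -10 + 5 \left(\left(x + n\right) + \left(26 n + 43\right) \left(1 + \left(26 n + 43\right)\right)\right) = -10 + 5 \left(\left(n + x\right) + \left(43 + 26 n\right) \left(1 + \left(43 + 26 n\right)\right)\right) = -10 + 5 \left(\left(n + x\right) + \left(43 + 26 n\right) \left(44 + 26 n\right)\right) = -10 + 5 \left(n + x + \left(43 + 26 n\right) \left(44 + 26 n\right)\right) = -10 + \left(5 n + 5 x + 5 \left(43 + 26 n\right) \left(44 + 26 n\right)\right) = -10 + 5 n + 5 x + 5 \left(43 + 26 n\right) \left(44 + 26 n\right)$)
$\frac{1}{u{\left(-1878,370 \right)}} - 124 \left(-32\right) 95 = \frac{1}{9450 + 5 \left(-1878\right) + 3380 \cdot 370^{2} + 11315 \cdot 370} - 124 \left(-32\right) 95 = \frac{1}{9450 - 9390 + 3380 \cdot 136900 + 4186550} - \left(-3968\right) 95 = \frac{1}{9450 - 9390 + 462722000 + 4186550} - -376960 = \frac{1}{466908610} + 376960 = \frac{176005869625601}{466908610}$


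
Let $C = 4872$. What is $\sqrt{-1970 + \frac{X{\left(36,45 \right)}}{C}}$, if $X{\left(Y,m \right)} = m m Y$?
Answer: $\frac{i \sqrt{322260470}}{406} \approx 44.216 i$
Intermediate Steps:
$X{\left(Y,m \right)} = Y m^{2}$ ($X{\left(Y,m \right)} = m^{2} Y = Y m^{2}$)
$\sqrt{-1970 + \frac{X{\left(36,45 \right)}}{C}} = \sqrt{-1970 + \frac{36 \cdot 45^{2}}{4872}} = \sqrt{-1970 + 36 \cdot 2025 \cdot \frac{1}{4872}} = \sqrt{-1970 + 72900 \cdot \frac{1}{4872}} = \sqrt{-1970 + \frac{6075}{406}} = \sqrt{- \frac{793745}{406}} = \frac{i \sqrt{322260470}}{406}$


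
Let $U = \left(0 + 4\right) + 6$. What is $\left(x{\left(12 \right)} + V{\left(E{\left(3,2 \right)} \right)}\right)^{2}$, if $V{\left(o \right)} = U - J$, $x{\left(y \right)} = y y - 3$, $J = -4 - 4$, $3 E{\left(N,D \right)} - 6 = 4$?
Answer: $25281$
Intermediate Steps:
$E{\left(N,D \right)} = \frac{10}{3}$ ($E{\left(N,D \right)} = 2 + \frac{1}{3} \cdot 4 = 2 + \frac{4}{3} = \frac{10}{3}$)
$J = -8$
$U = 10$ ($U = 4 + 6 = 10$)
$x{\left(y \right)} = -3 + y^{2}$ ($x{\left(y \right)} = y^{2} - 3 = -3 + y^{2}$)
$V{\left(o \right)} = 18$ ($V{\left(o \right)} = 10 - -8 = 10 + 8 = 18$)
$\left(x{\left(12 \right)} + V{\left(E{\left(3,2 \right)} \right)}\right)^{2} = \left(\left(-3 + 12^{2}\right) + 18\right)^{2} = \left(\left(-3 + 144\right) + 18\right)^{2} = \left(141 + 18\right)^{2} = 159^{2} = 25281$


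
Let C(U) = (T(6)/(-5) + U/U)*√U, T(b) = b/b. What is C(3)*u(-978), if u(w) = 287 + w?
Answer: -2764*√3/5 ≈ -957.48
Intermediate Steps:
T(b) = 1
C(U) = 4*√U/5 (C(U) = (1/(-5) + U/U)*√U = (1*(-⅕) + 1)*√U = (-⅕ + 1)*√U = 4*√U/5)
C(3)*u(-978) = (4*√3/5)*(287 - 978) = (4*√3/5)*(-691) = -2764*√3/5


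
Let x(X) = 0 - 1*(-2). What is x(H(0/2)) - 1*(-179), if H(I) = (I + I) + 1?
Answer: 181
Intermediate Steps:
H(I) = 1 + 2*I (H(I) = 2*I + 1 = 1 + 2*I)
x(X) = 2 (x(X) = 0 + 2 = 2)
x(H(0/2)) - 1*(-179) = 2 - 1*(-179) = 2 + 179 = 181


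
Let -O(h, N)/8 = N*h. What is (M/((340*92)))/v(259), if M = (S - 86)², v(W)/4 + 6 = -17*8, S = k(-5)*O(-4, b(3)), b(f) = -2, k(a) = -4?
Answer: -85/52256 ≈ -0.0016266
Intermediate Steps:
O(h, N) = -8*N*h
S = 256 (S = -(-32)*(-2)*(-4) = -4*(-64) = 256)
v(W) = -568 (v(W) = -24 + 4*(-17*8) = -24 + 4*(-136) = -24 - 544 = -568)
M = 28900 (M = (256 - 86)² = 170² = 28900)
(M/((340*92)))/v(259) = (28900/((340*92)))/(-568) = (28900/31280)*(-1/568) = (28900*(1/31280))*(-1/568) = (85/92)*(-1/568) = -85/52256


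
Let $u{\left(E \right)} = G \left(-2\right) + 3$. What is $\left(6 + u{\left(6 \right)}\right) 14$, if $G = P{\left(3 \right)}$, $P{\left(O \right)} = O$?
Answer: $42$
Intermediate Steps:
$G = 3$
$u{\left(E \right)} = -3$ ($u{\left(E \right)} = 3 \left(-2\right) + 3 = -6 + 3 = -3$)
$\left(6 + u{\left(6 \right)}\right) 14 = \left(6 - 3\right) 14 = 3 \cdot 14 = 42$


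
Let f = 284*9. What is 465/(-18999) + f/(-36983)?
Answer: -21919513/234213339 ≈ -0.093588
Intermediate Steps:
f = 2556
465/(-18999) + f/(-36983) = 465/(-18999) + 2556/(-36983) = 465*(-1/18999) + 2556*(-1/36983) = -155/6333 - 2556/36983 = -21919513/234213339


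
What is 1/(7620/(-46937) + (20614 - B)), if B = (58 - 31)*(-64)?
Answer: 46937/1048658834 ≈ 4.4759e-5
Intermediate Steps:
B = -1728 (B = 27*(-64) = -1728)
1/(7620/(-46937) + (20614 - B)) = 1/(7620/(-46937) + (20614 - 1*(-1728))) = 1/(7620*(-1/46937) + (20614 + 1728)) = 1/(-7620/46937 + 22342) = 1/(1048658834/46937) = 46937/1048658834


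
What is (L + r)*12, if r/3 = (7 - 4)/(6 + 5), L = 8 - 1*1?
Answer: 1032/11 ≈ 93.818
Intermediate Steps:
L = 7 (L = 8 - 1 = 7)
r = 9/11 (r = 3*((7 - 4)/(6 + 5)) = 3*(3/11) = 9/11 ≈ 0.81818)
(L + r)*12 = (7 + 9/11)*12 = (86/11)*12 = 1032/11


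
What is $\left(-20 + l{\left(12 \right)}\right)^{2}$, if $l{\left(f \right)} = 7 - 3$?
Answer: $256$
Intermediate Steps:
$l{\left(f \right)} = 4$ ($l{\left(f \right)} = 7 - 3 = 4$)
$\left(-20 + l{\left(12 \right)}\right)^{2} = \left(-20 + 4\right)^{2} = \left(-16\right)^{2} = 256$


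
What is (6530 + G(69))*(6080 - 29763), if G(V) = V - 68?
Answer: -154673673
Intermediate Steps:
G(V) = -68 + V
(6530 + G(69))*(6080 - 29763) = (6530 + (-68 + 69))*(6080 - 29763) = (6530 + 1)*(-23683) = 6531*(-23683) = -154673673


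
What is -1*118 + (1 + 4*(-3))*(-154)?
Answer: 1576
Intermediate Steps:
-1*118 + (1 + 4*(-3))*(-154) = -118 + (1 - 12)*(-154) = -118 - 11*(-154) = -118 + 1694 = 1576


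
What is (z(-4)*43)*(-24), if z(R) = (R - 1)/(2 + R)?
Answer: -2580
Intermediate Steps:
z(R) = (-1 + R)/(2 + R)
(z(-4)*43)*(-24) = (((-1 - 4)/(2 - 4))*43)*(-24) = ((-5/(-2))*43)*(-24) = (-½*(-5)*43)*(-24) = ((5/2)*43)*(-24) = (215/2)*(-24) = -2580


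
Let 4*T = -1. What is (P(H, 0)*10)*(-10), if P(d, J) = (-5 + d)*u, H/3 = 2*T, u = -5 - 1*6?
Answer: -7150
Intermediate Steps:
T = -¼ (T = (¼)*(-1) = -¼ ≈ -0.25000)
u = -11 (u = -5 - 6 = -11)
H = -3/2 (H = 3*(2*(-¼)) = 3*(-½) = -3/2 ≈ -1.5000)
P(d, J) = 55 - 11*d (P(d, J) = (-5 + d)*(-11) = 55 - 11*d)
(P(H, 0)*10)*(-10) = ((55 - 11*(-3/2))*10)*(-10) = ((55 + 33/2)*10)*(-10) = ((143/2)*10)*(-10) = 715*(-10) = -7150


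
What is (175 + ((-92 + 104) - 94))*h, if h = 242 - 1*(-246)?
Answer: 45384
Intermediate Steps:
h = 488 (h = 242 + 246 = 488)
(175 + ((-92 + 104) - 94))*h = (175 + ((-92 + 104) - 94))*488 = (175 + (12 - 94))*488 = (175 - 82)*488 = 93*488 = 45384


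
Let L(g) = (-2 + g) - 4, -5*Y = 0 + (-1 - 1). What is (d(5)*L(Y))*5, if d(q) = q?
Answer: -140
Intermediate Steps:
Y = ⅖ (Y = -(0 + (-1 - 1))/5 = -(0 - 2)/5 = -⅕*(-2) = ⅖ ≈ 0.40000)
L(g) = -6 + g
(d(5)*L(Y))*5 = (5*(-6 + ⅖))*5 = (5*(-28/5))*5 = -28*5 = -140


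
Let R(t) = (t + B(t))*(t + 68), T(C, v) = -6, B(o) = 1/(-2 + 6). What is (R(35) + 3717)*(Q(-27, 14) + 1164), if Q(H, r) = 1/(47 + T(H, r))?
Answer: 1402685475/164 ≈ 8.5530e+6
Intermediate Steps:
B(o) = 1/4
R(t) = (68 + t)*(1/4 + t) (R(t) = (t + 1/4)*(t + 68) = (1/4 + t)*(68 + t) = (68 + t)*(1/4 + t))
Q(H, r) = 1/41 (Q(H, r) = 1/(47 - 6) = 1/41)
(R(35) + 3717)*(Q(-27, 14) + 1164) = ((17 + 35**2 + (273/4)*35) + 3717)*(1/41 + 1164) = ((17 + 1225 + 9555/4) + 3717)*(47725/41) = (14523/4 + 3717)*(47725/41) = (29391/4)*(47725/41) = 1402685475/164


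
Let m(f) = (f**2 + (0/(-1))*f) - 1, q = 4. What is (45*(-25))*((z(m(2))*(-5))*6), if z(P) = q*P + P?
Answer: 506250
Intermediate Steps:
m(f) = -1 + f**2 (m(f) = (f**2 + (0*(-1))*f) - 1 = (f**2 + 0*f) - 1 = (f**2 + 0) - 1 = f**2 - 1 = -1 + f**2)
z(P) = 5*P (z(P) = 4*P + P = 5*P)
(45*(-25))*((z(m(2))*(-5))*6) = (45*(-25))*(((5*(-1 + 2**2))*(-5))*6) = -1125*(5*(-1 + 4))*(-5)*6 = -1125*(5*3)*(-5)*6 = -1125*15*(-5)*6 = -(-84375)*6 = -1125*(-450) = 506250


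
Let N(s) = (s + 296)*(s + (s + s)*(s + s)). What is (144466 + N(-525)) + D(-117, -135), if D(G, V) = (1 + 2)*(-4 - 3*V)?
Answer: -252206606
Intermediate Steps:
D(G, V) = -12 - 9*V (D(G, V) = 3*(-4 - 3*V) = -12 - 9*V)
N(s) = (296 + s)*(s + 4*s**2) (N(s) = (296 + s)*(s + (2*s)*(2*s)) = (296 + s)*(s + 4*s**2))
(144466 + N(-525)) + D(-117, -135) = (144466 - 525*(296 + 4*(-525)**2 + 1185*(-525))) + (-12 - 9*(-135)) = (144466 - 525*(296 + 4*275625 - 622125)) + (-12 + 1215) = (144466 - 525*(296 + 1102500 - 622125)) + 1203 = (144466 - 525*480671) + 1203 = (144466 - 252352275) + 1203 = -252207809 + 1203 = -252206606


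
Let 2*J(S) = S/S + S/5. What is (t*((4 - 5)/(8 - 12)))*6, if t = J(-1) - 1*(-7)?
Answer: 111/10 ≈ 11.100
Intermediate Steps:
J(S) = 1/2 + S/10 (J(S) = (S/S + S/5)/2 = (1 + S*(1/5))/2 = (1 + S/5)/2 = 1/2 + S/10)
t = 37/5 (t = (1/2 + (1/10)*(-1)) - 1*(-7) = (1/2 - 1/10) + 7 = 2/5 + 7 = 37/5 ≈ 7.4000)
(t*((4 - 5)/(8 - 12)))*6 = (37*((4 - 5)/(8 - 12))/5)*6 = (37*(-1/(-4))/5)*6 = (37*(-1*(-1/4))/5)*6 = ((37/5)*(1/4))*6 = (37/20)*6 = 111/10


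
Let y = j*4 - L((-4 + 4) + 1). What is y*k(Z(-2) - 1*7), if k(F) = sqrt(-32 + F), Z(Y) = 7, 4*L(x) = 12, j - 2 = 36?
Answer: 596*I*sqrt(2) ≈ 842.87*I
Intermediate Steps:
j = 38 (j = 2 + 36 = 38)
L(x) = 3 (L(x) = (1/4)*12 = 3)
y = 149 (y = 38*4 - 1*3 = 152 - 3 = 149)
y*k(Z(-2) - 1*7) = 149*sqrt(-32 + (7 - 1*7)) = 149*sqrt(-32 + (7 - 7)) = 149*sqrt(-32 + 0) = 149*sqrt(-32) = 149*(4*I*sqrt(2)) = 596*I*sqrt(2)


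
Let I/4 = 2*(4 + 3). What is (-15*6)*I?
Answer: -5040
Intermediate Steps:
I = 56 (I = 4*(2*(4 + 3)) = 4*(2*7) = 4*14 = 56)
(-15*6)*I = -15*6*56 = -90*56 = -5040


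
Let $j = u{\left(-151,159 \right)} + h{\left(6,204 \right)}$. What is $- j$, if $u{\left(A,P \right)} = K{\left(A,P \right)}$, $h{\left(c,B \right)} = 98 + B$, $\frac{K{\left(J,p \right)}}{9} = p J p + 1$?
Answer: $34356568$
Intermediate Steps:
$K{\left(J,p \right)} = 9 + 9 J p^{2}$ ($K{\left(J,p \right)} = 9 \left(p J p + 1\right) = 9 \left(J p p + 1\right) = 9 \left(J p^{2} + 1\right) = 9 \left(1 + J p^{2}\right) = 9 + 9 J p^{2}$)
$u{\left(A,P \right)} = 9 + 9 A P^{2}$
$j = -34356568$ ($j = \left(9 + 9 \left(-151\right) 159^{2}\right) + \left(98 + 204\right) = \left(9 + 9 \left(-151\right) 25281\right) + 302 = \left(9 - 34356879\right) + 302 = -34356870 + 302 = -34356568$)
$- j = \left(-1\right) \left(-34356568\right) = 34356568$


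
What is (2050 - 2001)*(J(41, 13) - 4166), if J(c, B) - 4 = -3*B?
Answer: -205849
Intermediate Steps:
J(c, B) = 4 - 3*B
(2050 - 2001)*(J(41, 13) - 4166) = (2050 - 2001)*((4 - 3*13) - 4166) = 49*((4 - 39) - 4166) = 49*(-35 - 4166) = 49*(-4201) = -205849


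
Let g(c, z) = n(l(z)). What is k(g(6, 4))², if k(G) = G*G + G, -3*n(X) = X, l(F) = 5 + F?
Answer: 36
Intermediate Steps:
n(X) = -X/3
g(c, z) = -5/3 - z/3 (g(c, z) = -(5 + z)/3 = -5/3 - z/3)
k(G) = G + G² (k(G) = G² + G = G + G²)
k(g(6, 4))² = ((-5/3 - ⅓*4)*(1 + (-5/3 - ⅓*4)))² = ((-5/3 - 4/3)*(1 + (-5/3 - 4/3)))² = (-3*(1 - 3))² = (-3*(-2))² = 6² = 36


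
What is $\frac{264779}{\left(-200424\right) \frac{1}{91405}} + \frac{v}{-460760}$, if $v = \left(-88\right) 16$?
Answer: $- \frac{1393921325014901}{11543420280} \approx -1.2075 \cdot 10^{5}$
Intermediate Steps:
$v = -1408$
$\frac{264779}{\left(-200424\right) \frac{1}{91405}} + \frac{v}{-460760} = \frac{264779}{\left(-200424\right) \frac{1}{91405}} - \frac{1408}{-460760} = \frac{264779}{\left(-200424\right) \frac{1}{91405}} - - \frac{176}{57595} = \frac{264779}{- \frac{200424}{91405}} + \frac{176}{57595} = 264779 \left(- \frac{91405}{200424}\right) + \frac{176}{57595} = - \frac{24202124495}{200424} + \frac{176}{57595} = - \frac{1393921325014901}{11543420280}$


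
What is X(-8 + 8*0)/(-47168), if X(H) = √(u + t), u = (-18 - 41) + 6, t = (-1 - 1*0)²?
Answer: -I*√13/23584 ≈ -0.00015288*I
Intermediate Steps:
t = 1 (t = (-1 + 0)² = (-1)² = 1)
u = -53 (u = -59 + 6 = -53)
X(H) = 2*I*√13 (X(H) = √(-53 + 1) = √(-52) = 2*I*√13)
X(-8 + 8*0)/(-47168) = (2*I*√13)/(-47168) = (2*I*√13)*(-1/47168) = -I*√13/23584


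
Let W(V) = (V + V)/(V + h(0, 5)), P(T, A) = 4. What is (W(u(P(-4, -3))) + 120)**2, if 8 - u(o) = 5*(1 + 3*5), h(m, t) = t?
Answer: 66977856/4489 ≈ 14920.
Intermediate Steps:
u(o) = -72 (u(o) = 8 - 5*(1 + 3*5) = 8 - 5*(1 + 15) = 8 - 5*16 = 8 - 1*80 = 8 - 80 = -72)
W(V) = 2*V/(5 + V) (W(V) = (V + V)/(V + 5) = (2*V)/(5 + V) = 2*V/(5 + V))
(W(u(P(-4, -3))) + 120)**2 = (2*(-72)/(5 - 72) + 120)**2 = (2*(-72)/(-67) + 120)**2 = (2*(-72)*(-1/67) + 120)**2 = (144/67 + 120)**2 = (8184/67)**2 = 66977856/4489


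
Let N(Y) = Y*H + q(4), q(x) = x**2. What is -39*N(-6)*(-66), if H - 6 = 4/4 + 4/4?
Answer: -82368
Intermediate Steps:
H = 8 (H = 6 + (4/4 + 4/4) = 6 + (4*(1/4) + 4*(1/4)) = 6 + (1 + 1) = 6 + 2 = 8)
N(Y) = 16 + 8*Y (N(Y) = Y*8 + 4**2 = 8*Y + 16 = 16 + 8*Y)
-39*N(-6)*(-66) = -39*(16 + 8*(-6))*(-66) = -39*(16 - 48)*(-66) = -39*(-32)*(-66) = 1248*(-66) = -82368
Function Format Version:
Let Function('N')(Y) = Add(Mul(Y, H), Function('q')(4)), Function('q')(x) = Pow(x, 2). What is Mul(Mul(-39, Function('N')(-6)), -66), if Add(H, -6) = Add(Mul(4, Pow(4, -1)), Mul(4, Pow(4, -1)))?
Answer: -82368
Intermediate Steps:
H = 8 (H = Add(6, Add(Mul(4, Pow(4, -1)), Mul(4, Pow(4, -1)))) = Add(6, Add(Mul(4, Rational(1, 4)), Mul(4, Rational(1, 4)))) = Add(6, Add(1, 1)) = Add(6, 2) = 8)
Function('N')(Y) = Add(16, Mul(8, Y)) (Function('N')(Y) = Add(Mul(Y, 8), Pow(4, 2)) = Add(Mul(8, Y), 16) = Add(16, Mul(8, Y)))
Mul(Mul(-39, Function('N')(-6)), -66) = Mul(Mul(-39, Add(16, Mul(8, -6))), -66) = Mul(Mul(-39, Add(16, -48)), -66) = Mul(Mul(-39, -32), -66) = Mul(1248, -66) = -82368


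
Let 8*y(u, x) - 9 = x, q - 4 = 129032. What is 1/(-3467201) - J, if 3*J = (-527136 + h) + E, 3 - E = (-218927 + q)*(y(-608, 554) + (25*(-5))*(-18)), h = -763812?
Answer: -5749725548224697/83212824 ≈ -6.9097e+7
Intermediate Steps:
q = 129036 (q = 4 + 129032 = 129036)
y(u, x) = 9/8 + x/8
E = 1668646657/8 (E = 3 - (-218927 + 129036)*((9/8 + (⅛)*554) + (25*(-5))*(-18)) = 3 - (-89891)*((9/8 + 277/4) - 125*(-18)) = 3 - (-89891)*(563/8 + 2250) = 3 - (-89891)*18563/8 = 3 - 1*(-1668646633/8) = 3 + 1668646633/8 = 1668646657/8 ≈ 2.0858e+8)
J = 1658319073/24 (J = ((-527136 - 763812) + 1668646657/8)/3 = (-1290948 + 1668646657/8)/3 = (⅓)*(1658319073/8) = 1658319073/24 ≈ 6.9097e+7)
1/(-3467201) - J = 1/(-3467201) - 1*1658319073/24 = -1/3467201 - 1658319073/24 = -5749725548224697/83212824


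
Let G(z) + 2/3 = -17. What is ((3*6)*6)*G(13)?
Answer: -1908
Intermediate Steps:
G(z) = -53/3 (G(z) = -⅔ - 17 = -53/3)
((3*6)*6)*G(13) = ((3*6)*6)*(-53/3) = (18*6)*(-53/3) = 108*(-53/3) = -1908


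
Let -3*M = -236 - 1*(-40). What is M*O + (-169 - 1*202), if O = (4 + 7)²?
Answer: 22603/3 ≈ 7534.3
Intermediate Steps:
M = 196/3 (M = -(-236 - 1*(-40))/3 = -(-236 + 40)/3 = -⅓*(-196) = 196/3 ≈ 65.333)
O = 121 (O = 11² = 121)
M*O + (-169 - 1*202) = (196/3)*121 + (-169 - 1*202) = 23716/3 + (-169 - 202) = 23716/3 - 371 = 22603/3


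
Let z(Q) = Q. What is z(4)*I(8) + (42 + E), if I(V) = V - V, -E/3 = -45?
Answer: 177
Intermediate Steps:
E = 135 (E = -3*(-45) = 135)
I(V) = 0
z(4)*I(8) + (42 + E) = 4*0 + (42 + 135) = 0 + 177 = 177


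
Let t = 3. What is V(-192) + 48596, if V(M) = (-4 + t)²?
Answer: 48597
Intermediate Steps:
V(M) = 1 (V(M) = (-4 + 3)² = (-1)² = 1)
V(-192) + 48596 = 1 + 48596 = 48597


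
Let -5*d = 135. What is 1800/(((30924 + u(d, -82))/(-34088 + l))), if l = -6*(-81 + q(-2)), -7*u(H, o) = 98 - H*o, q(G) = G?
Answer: -52904250/27323 ≈ -1936.3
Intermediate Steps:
d = -27 (d = -⅕*135 = -27)
u(H, o) = -14 + H*o/7 (u(H, o) = -(98 - H*o)/7 = -14 + H*o/7)
l = 498 (l = -6*(-81 - 2) = -6*(-83) = 498)
1800/(((30924 + u(d, -82))/(-34088 + l))) = 1800/(((30924 + (-14 + (⅐)*(-27)*(-82)))/(-34088 + 498))) = 1800/(((30924 + (-14 + 2214/7))/(-33590))) = 1800/(((30924 + 2116/7)*(-1/33590))) = 1800/(((218584/7)*(-1/33590))) = 1800/(-109292/117565) = 1800*(-117565/109292) = -52904250/27323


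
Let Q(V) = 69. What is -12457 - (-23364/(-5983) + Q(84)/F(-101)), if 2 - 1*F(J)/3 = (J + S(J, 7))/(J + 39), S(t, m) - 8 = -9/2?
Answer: -3968404051/317099 ≈ -12515.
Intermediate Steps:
S(t, m) = 7/2 (S(t, m) = 8 - 9/2 = 7/2)
F(J) = 6 - 3*(7/2 + J)/(39 + J) (F(J) = 6 - 3*(J + 7/2)/(J + 39) = 6 - 3*(7/2 + J)/(39 + J))
-12457 - (-23364/(-5983) + Q(84)/F(-101)) = -12457 - (-23364/(-5983) + 69/((3*(149 + 2*(-101))/(2*(39 - 101))))) = -12457 - (-23364*(-1/5983) + 69/(((3/2)*(149 - 202)/(-62)))) = -12457 - (23364/5983 + 69/(((3/2)*(-1/62)*(-53)))) = -12457 - (23364/5983 + 69/(159/124)) = -12457 - (23364/5983 + 69*(124/159)) = -12457 - (23364/5983 + 2852/53) = -12457 - 1*18301808/317099 = -12457 - 18301808/317099 = -3968404051/317099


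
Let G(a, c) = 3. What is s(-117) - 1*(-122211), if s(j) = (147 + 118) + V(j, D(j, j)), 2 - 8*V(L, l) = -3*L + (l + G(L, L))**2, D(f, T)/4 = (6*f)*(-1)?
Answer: -3461131/4 ≈ -8.6528e+5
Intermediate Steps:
D(f, T) = -24*f (D(f, T) = 4*((6*f)*(-1)) = 4*(-6*f) = -24*f)
V(L, l) = 1/4 - (3 + l)**2/8 + 3*L/8 (V(L, l) = 1/4 - (-3*L + (l + 3)**2)/8 = 1/4 - (-3*L + (3 + l)**2)/8 = 1/4 - ((3 + l)**2 - 3*L)/8 = 1/4 + (-(3 + l)**2/8 + 3*L/8) = 1/4 - (3 + l)**2/8 + 3*L/8)
s(j) = 1061/4 - (3 - 24*j)**2/8 + 3*j/8 (s(j) = (147 + 118) + (1/4 - (3 - 24*j)**2/8 + 3*j/8) = 265 + (1/4 - (3 - 24*j)**2/8 + 3*j/8) = 1061/4 - (3 - 24*j)**2/8 + 3*j/8)
s(-117) - 1*(-122211) = (2113/8 - 72*(-117)**2 + (147/8)*(-117)) - 1*(-122211) = (2113/8 - 72*13689 - 17199/8) + 122211 = (2113/8 - 985608 - 17199/8) + 122211 = -3949975/4 + 122211 = -3461131/4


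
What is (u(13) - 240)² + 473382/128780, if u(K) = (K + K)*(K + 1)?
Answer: 990297331/64390 ≈ 15380.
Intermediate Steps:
u(K) = 2*K*(1 + K) (u(K) = (2*K)*(1 + K) = 2*K*(1 + K))
(u(13) - 240)² + 473382/128780 = (2*13*(1 + 13) - 240)² + 473382/128780 = (2*13*14 - 240)² + 473382*(1/128780) = (364 - 240)² + 236691/64390 = 124² + 236691/64390 = 15376 + 236691/64390 = 990297331/64390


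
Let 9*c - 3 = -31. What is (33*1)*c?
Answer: -308/3 ≈ -102.67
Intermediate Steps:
c = -28/9 (c = ⅓ + (⅑)*(-31) = ⅓ - 31/9 = -28/9 ≈ -3.1111)
(33*1)*c = (33*1)*(-28/9) = 33*(-28/9) = -308/3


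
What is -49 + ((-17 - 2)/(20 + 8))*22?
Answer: -895/14 ≈ -63.929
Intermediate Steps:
-49 + ((-17 - 2)/(20 + 8))*22 = -49 - 19/28*22 = -49 - 209/14 = -895/14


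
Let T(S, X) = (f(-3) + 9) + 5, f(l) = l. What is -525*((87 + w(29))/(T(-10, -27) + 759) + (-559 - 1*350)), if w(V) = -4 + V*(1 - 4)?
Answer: 5249505/11 ≈ 4.7723e+5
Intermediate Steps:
w(V) = -4 - 3*V (w(V) = -4 + V*(-3) = -4 - 3*V)
T(S, X) = 11 (T(S, X) = (-3 + 9) + 5 = 6 + 5 = 11)
-525*((87 + w(29))/(T(-10, -27) + 759) + (-559 - 1*350)) = -525*((87 + (-4 - 3*29))/(11 + 759) + (-559 - 1*350)) = -525*((87 + (-4 - 87))/770 + (-559 - 350)) = -525*((87 - 91)*(1/770) - 909) = -525*(-4*1/770 - 909) = -525*(-2/385 - 909) = -525*(-349967/385) = 5249505/11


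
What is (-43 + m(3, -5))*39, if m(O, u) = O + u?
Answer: -1755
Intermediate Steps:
(-43 + m(3, -5))*39 = (-43 + (3 - 5))*39 = (-43 - 2)*39 = -45*39 = -1755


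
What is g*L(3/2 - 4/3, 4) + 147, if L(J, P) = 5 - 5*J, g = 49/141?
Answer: 125587/846 ≈ 148.45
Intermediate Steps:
g = 49/141 (g = 49*(1/141) = 49/141 ≈ 0.34752)
g*L(3/2 - 4/3, 4) + 147 = 49*(5 - 5*(3/2 - 4/3))/141 + 147 = 49*(5 - 5*1/6)/141 + 147 = 49*(5 - 5/6)/141 + 147 = (49/141)*(25/6) + 147 = 1225/846 + 147 = 125587/846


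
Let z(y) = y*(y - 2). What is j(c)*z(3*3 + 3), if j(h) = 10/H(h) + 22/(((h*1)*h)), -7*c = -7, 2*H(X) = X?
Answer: 5040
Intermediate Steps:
z(y) = y*(-2 + y)
H(X) = X/2
c = 1 (c = -1/7*(-7) = 1)
j(h) = 20/h + 22/h**2 (j(h) = 10/((h/2)) + 22/(((h*1)*h)) = 10*(2/h) + 22/((h*h)) = 20/h + 22/(h**2) = 20/h + 22/h**2)
j(c)*z(3*3 + 3) = (2*(11 + 10*1)/1**2)*((3*3 + 3)*(-2 + (3*3 + 3))) = (2*1*(11 + 10))*((9 + 3)*(-2 + (9 + 3))) = (2*1*21)*(12*(-2 + 12)) = 42*(12*10) = 42*120 = 5040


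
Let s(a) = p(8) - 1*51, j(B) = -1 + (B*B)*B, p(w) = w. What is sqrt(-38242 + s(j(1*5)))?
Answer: I*sqrt(38285) ≈ 195.67*I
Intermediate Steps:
j(B) = -1 + B**3 (j(B) = -1 + B**2*B = -1 + B**3)
s(a) = -43 (s(a) = 8 - 1*51 = 8 - 51 = -43)
sqrt(-38242 + s(j(1*5))) = sqrt(-38242 - 43) = sqrt(-38285) = I*sqrt(38285)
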